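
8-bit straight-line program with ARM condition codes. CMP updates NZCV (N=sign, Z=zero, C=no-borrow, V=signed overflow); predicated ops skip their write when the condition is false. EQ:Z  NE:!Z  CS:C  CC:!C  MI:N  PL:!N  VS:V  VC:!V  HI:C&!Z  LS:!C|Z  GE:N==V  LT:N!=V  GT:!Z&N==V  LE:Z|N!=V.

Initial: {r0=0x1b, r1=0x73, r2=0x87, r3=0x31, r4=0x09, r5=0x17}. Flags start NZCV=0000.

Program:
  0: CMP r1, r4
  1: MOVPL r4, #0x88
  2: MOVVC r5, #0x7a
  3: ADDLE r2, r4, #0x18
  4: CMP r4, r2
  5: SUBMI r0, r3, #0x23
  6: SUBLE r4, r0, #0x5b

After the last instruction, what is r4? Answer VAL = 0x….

[0] flags=0010 → (cmp)
[1] flags=0010 PL?T → r4=0x88
[2] flags=0010 VC?T → r5=0x7a
[3] flags=0010 LE?F → skip
[4] flags=0010 → (cmp)
[5] flags=0010 MI?F → skip
[6] flags=0010 LE?F → skip

VAL = 0x88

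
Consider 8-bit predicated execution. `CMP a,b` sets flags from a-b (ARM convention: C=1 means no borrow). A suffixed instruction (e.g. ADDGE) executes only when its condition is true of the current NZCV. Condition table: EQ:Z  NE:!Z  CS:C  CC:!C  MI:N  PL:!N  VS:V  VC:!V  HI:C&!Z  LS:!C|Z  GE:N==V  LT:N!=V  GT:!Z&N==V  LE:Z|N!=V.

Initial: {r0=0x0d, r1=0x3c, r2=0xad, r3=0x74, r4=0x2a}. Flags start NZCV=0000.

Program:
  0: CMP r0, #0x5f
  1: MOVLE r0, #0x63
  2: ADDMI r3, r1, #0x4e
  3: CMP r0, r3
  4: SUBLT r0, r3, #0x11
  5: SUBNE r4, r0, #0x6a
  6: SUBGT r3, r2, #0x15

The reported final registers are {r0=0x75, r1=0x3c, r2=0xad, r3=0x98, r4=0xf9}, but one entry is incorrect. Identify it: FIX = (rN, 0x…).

FIX = (r0, 0x63)

[0] flags=1000 → (cmp)
[1] flags=1000 LE?T → r0=0x63
[2] flags=1000 MI?T → r3=0x8a
[3] flags=1001 → (cmp)
[4] flags=1001 LT?F → skip
[5] flags=1001 NE?T → r4=0xf9
[6] flags=1001 GT?T → r3=0x98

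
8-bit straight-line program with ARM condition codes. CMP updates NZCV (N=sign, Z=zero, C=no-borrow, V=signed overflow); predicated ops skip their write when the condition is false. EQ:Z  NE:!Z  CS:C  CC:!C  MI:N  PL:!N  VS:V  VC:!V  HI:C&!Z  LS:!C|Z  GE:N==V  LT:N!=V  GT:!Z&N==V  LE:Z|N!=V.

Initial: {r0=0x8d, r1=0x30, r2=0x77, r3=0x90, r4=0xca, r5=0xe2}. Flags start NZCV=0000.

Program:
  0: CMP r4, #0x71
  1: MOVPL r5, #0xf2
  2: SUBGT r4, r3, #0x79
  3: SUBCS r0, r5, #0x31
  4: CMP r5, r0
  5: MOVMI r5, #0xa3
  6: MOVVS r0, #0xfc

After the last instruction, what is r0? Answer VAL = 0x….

0: ✓ CMP  NZCV=0011
1: ✓ MOVPL  r5←0xf2
2: · SUBGT
3: ✓ SUBCS  r0←0xc1
4: ✓ CMP  NZCV=0010
5: · MOVMI
6: · MOVVS

VAL = 0xc1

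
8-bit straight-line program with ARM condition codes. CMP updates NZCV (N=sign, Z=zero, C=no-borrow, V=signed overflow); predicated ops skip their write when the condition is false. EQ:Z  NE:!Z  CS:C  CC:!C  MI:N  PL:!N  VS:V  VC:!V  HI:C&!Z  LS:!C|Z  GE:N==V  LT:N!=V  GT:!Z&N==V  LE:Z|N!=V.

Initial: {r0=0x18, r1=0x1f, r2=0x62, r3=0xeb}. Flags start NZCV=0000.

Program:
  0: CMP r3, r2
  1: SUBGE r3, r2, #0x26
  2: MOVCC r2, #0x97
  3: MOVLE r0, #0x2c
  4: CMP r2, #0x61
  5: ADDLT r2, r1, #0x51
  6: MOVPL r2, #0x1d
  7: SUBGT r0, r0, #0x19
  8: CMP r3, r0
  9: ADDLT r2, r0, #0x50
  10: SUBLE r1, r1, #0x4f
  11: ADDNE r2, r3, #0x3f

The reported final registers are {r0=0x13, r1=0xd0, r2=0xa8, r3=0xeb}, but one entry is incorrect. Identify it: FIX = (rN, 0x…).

FIX = (r2, 0x2a)

0: ✓ CMP  NZCV=1010
1: · SUBGE
2: · MOVCC
3: ✓ MOVLE  r0←0x2c
4: ✓ CMP  NZCV=0010
5: · ADDLT
6: ✓ MOVPL  r2←0x1d
7: ✓ SUBGT  r0←0x13
8: ✓ CMP  NZCV=1010
9: ✓ ADDLT  r2←0x63
10: ✓ SUBLE  r1←0xd0
11: ✓ ADDNE  r2←0x2a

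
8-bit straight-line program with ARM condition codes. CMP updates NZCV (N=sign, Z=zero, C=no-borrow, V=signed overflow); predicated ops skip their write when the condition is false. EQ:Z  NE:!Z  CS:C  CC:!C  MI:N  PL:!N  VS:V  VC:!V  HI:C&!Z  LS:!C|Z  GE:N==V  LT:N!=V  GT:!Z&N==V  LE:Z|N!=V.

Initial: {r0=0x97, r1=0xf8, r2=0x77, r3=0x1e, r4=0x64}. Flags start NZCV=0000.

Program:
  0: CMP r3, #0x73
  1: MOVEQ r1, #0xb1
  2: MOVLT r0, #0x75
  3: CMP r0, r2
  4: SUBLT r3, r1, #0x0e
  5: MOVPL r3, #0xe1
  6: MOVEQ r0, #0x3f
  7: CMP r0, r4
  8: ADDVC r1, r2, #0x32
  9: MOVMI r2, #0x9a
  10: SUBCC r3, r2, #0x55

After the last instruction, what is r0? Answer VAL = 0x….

VAL = 0x75

0: ✓ CMP  NZCV=1000
1: · MOVEQ
2: ✓ MOVLT  r0←0x75
3: ✓ CMP  NZCV=1000
4: ✓ SUBLT  r3←0xea
5: · MOVPL
6: · MOVEQ
7: ✓ CMP  NZCV=0010
8: ✓ ADDVC  r1←0xa9
9: · MOVMI
10: · SUBCC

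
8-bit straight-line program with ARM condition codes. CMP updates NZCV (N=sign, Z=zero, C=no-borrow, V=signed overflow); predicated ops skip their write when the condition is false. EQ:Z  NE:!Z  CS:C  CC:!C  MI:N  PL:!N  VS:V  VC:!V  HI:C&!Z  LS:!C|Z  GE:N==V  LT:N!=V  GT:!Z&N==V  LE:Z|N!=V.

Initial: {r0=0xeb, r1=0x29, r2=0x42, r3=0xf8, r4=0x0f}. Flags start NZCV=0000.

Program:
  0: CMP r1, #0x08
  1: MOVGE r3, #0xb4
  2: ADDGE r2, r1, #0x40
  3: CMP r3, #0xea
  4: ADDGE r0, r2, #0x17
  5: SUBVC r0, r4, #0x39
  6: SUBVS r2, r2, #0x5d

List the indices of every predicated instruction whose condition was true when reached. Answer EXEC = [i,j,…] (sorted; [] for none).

[0] flags=0010 → (cmp)
[1] flags=0010 GE?T → r3=0xb4
[2] flags=0010 GE?T → r2=0x69
[3] flags=1000 → (cmp)
[4] flags=1000 GE?F → skip
[5] flags=1000 VC?T → r0=0xd6
[6] flags=1000 VS?F → skip

EXEC = [1,2,5]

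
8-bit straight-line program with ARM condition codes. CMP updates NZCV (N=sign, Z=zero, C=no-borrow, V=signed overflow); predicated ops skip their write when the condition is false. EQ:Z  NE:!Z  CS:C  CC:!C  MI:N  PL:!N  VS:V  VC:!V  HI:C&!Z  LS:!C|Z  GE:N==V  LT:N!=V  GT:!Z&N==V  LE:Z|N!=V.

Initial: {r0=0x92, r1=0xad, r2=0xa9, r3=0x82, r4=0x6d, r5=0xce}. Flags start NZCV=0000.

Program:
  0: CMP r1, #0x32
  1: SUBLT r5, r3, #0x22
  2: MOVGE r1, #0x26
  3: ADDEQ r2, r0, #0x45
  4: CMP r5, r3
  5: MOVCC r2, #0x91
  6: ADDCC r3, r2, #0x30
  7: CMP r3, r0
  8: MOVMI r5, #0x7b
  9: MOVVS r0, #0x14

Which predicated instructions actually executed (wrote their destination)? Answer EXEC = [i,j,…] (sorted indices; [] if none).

0: ✓ CMP  NZCV=0011
1: ✓ SUBLT  r5←0x60
2: · MOVGE
3: · ADDEQ
4: ✓ CMP  NZCV=1001
5: ✓ MOVCC  r2←0x91
6: ✓ ADDCC  r3←0xc1
7: ✓ CMP  NZCV=0010
8: · MOVMI
9: · MOVVS

EXEC = [1,5,6]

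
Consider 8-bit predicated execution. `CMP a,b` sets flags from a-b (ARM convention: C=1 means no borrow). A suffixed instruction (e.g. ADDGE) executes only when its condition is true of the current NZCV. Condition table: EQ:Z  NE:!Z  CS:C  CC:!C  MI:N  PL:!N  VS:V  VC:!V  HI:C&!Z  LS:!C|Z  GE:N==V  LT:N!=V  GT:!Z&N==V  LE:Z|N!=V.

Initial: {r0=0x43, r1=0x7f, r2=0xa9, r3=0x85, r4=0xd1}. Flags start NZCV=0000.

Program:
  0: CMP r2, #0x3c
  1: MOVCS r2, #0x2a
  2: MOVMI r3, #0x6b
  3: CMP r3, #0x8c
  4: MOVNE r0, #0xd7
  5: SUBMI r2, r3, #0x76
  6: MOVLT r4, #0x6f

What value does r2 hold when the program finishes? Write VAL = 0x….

0: ✓ CMP  NZCV=0011
1: ✓ MOVCS  r2←0x2a
2: · MOVMI
3: ✓ CMP  NZCV=1000
4: ✓ MOVNE  r0←0xd7
5: ✓ SUBMI  r2←0x0f
6: ✓ MOVLT  r4←0x6f

VAL = 0x0f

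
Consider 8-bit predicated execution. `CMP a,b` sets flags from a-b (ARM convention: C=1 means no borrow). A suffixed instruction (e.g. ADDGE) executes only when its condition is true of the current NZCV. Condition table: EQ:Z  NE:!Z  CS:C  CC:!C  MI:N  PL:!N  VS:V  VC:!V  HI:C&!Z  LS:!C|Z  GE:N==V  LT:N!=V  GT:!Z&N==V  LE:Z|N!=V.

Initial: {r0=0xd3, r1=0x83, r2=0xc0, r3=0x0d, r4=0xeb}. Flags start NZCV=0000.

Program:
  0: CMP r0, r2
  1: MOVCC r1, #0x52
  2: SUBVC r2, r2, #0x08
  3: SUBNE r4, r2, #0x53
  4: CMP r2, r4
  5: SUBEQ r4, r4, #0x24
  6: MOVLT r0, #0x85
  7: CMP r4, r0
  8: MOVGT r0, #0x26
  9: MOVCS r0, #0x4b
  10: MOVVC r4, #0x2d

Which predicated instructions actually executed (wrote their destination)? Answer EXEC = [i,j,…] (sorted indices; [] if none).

0: ✓ CMP  NZCV=0010
1: · MOVCC
2: ✓ SUBVC  r2←0xb8
3: ✓ SUBNE  r4←0x65
4: ✓ CMP  NZCV=0011
5: · SUBEQ
6: ✓ MOVLT  r0←0x85
7: ✓ CMP  NZCV=1001
8: ✓ MOVGT  r0←0x26
9: · MOVCS
10: · MOVVC

EXEC = [2,3,6,8]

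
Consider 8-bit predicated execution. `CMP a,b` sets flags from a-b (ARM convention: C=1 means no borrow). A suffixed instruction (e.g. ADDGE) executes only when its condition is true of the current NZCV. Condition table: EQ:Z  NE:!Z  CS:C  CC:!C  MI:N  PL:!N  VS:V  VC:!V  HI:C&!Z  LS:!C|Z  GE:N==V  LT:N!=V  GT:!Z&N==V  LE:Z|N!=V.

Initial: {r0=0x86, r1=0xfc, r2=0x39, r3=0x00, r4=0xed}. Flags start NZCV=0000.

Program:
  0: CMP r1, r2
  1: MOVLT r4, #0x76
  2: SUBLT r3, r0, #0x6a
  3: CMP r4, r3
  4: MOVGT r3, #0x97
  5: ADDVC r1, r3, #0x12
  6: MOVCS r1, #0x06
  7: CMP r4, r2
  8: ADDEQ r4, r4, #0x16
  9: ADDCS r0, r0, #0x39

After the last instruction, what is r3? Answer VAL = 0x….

0: ✓ CMP  NZCV=1010
1: ✓ MOVLT  r4←0x76
2: ✓ SUBLT  r3←0x1c
3: ✓ CMP  NZCV=0010
4: ✓ MOVGT  r3←0x97
5: ✓ ADDVC  r1←0xa9
6: ✓ MOVCS  r1←0x06
7: ✓ CMP  NZCV=0010
8: · ADDEQ
9: ✓ ADDCS  r0←0xbf

VAL = 0x97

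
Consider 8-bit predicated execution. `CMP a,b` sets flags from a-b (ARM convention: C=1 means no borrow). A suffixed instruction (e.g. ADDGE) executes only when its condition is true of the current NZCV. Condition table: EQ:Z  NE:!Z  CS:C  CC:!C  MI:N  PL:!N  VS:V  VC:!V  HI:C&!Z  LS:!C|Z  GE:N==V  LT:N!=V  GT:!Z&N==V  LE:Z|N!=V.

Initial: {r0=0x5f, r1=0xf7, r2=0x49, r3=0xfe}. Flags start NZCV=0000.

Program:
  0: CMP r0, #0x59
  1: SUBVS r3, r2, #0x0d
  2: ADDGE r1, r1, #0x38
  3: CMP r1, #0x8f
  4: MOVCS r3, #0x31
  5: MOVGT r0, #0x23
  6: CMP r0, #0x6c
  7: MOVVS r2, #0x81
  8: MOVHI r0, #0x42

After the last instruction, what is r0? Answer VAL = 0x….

0: ✓ CMP  NZCV=0010
1: · SUBVS
2: ✓ ADDGE  r1←0x2f
3: ✓ CMP  NZCV=1001
4: · MOVCS
5: ✓ MOVGT  r0←0x23
6: ✓ CMP  NZCV=1000
7: · MOVVS
8: · MOVHI

VAL = 0x23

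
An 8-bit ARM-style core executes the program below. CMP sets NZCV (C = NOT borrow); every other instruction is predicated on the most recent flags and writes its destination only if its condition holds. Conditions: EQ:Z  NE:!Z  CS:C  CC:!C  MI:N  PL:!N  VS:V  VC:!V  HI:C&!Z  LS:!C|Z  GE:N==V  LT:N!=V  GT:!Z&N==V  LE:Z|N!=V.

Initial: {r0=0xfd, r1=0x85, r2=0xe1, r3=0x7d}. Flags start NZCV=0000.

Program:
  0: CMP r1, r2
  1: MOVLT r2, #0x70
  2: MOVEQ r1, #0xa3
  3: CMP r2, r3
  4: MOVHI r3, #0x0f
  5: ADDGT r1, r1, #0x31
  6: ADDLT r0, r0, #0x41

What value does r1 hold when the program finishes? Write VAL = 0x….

[0] flags=1000 → (cmp)
[1] flags=1000 LT?T → r2=0x70
[2] flags=1000 EQ?F → skip
[3] flags=1000 → (cmp)
[4] flags=1000 HI?F → skip
[5] flags=1000 GT?F → skip
[6] flags=1000 LT?T → r0=0x3e

VAL = 0x85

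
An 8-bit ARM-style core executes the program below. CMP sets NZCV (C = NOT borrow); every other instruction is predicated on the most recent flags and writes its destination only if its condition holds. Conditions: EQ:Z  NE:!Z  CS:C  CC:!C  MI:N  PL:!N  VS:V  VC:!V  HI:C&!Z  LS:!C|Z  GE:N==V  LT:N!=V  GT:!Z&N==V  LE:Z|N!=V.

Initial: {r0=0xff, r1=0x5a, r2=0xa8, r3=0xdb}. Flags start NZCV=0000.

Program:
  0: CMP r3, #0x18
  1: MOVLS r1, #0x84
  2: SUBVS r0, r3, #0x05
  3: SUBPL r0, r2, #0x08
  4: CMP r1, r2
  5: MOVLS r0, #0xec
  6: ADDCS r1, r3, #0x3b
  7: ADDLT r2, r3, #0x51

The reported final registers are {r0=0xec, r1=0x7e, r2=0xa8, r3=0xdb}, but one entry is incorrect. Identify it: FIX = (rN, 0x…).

0: ✓ CMP  NZCV=1010
1: · MOVLS
2: · SUBVS
3: · SUBPL
4: ✓ CMP  NZCV=1001
5: ✓ MOVLS  r0←0xec
6: · ADDCS
7: · ADDLT

FIX = (r1, 0x5a)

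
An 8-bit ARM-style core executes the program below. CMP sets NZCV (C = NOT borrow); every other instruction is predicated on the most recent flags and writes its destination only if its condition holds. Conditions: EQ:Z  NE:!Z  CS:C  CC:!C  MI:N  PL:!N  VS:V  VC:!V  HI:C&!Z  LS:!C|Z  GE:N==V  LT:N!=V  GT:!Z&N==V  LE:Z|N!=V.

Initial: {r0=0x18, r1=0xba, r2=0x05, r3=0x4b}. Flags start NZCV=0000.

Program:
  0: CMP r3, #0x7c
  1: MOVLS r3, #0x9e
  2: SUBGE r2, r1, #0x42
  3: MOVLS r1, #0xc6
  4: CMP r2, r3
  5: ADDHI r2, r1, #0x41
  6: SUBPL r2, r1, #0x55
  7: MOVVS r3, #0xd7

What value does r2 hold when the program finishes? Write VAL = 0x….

VAL = 0x71

0: ✓ CMP  NZCV=1000
1: ✓ MOVLS  r3←0x9e
2: · SUBGE
3: ✓ MOVLS  r1←0xc6
4: ✓ CMP  NZCV=0000
5: · ADDHI
6: ✓ SUBPL  r2←0x71
7: · MOVVS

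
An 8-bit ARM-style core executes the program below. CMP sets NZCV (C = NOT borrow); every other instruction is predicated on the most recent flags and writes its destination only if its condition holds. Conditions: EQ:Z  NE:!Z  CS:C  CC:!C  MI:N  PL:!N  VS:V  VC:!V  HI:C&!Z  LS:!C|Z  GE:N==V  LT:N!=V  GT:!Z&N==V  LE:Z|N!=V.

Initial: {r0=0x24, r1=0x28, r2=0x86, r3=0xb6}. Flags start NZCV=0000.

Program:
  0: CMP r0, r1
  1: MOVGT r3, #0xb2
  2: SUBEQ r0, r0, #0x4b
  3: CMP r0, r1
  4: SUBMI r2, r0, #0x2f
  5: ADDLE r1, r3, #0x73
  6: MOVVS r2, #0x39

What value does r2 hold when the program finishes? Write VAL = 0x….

VAL = 0xf5

[0] flags=1000 → (cmp)
[1] flags=1000 GT?F → skip
[2] flags=1000 EQ?F → skip
[3] flags=1000 → (cmp)
[4] flags=1000 MI?T → r2=0xf5
[5] flags=1000 LE?T → r1=0x29
[6] flags=1000 VS?F → skip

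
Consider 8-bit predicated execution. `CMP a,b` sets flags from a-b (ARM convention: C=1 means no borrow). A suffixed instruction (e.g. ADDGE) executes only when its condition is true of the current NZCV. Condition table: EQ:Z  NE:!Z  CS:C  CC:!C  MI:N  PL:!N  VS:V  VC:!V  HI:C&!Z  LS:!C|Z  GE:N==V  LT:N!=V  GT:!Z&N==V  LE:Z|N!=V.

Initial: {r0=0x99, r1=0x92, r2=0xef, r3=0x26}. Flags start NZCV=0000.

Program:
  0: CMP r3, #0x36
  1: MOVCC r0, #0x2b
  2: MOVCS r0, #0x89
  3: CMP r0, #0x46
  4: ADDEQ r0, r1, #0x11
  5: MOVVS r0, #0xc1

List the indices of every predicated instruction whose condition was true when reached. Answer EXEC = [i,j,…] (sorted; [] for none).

EXEC = [1]

0: ✓ CMP  NZCV=1000
1: ✓ MOVCC  r0←0x2b
2: · MOVCS
3: ✓ CMP  NZCV=1000
4: · ADDEQ
5: · MOVVS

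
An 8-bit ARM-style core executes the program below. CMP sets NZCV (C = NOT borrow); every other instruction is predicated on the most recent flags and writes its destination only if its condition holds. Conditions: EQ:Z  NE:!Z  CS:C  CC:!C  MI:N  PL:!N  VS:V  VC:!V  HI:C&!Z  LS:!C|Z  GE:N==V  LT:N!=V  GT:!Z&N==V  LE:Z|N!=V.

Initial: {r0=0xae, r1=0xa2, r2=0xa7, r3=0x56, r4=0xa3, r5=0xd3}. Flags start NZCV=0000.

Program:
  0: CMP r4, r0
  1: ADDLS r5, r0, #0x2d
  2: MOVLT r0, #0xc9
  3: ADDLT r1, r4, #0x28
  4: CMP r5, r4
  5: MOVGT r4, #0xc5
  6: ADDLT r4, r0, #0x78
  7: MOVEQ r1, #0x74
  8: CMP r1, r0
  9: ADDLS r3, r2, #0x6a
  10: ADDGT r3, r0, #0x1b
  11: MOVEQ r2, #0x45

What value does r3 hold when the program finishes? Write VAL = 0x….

0: ✓ CMP  NZCV=1000
1: ✓ ADDLS  r5←0xdb
2: ✓ MOVLT  r0←0xc9
3: ✓ ADDLT  r1←0xcb
4: ✓ CMP  NZCV=0010
5: ✓ MOVGT  r4←0xc5
6: · ADDLT
7: · MOVEQ
8: ✓ CMP  NZCV=0010
9: · ADDLS
10: ✓ ADDGT  r3←0xe4
11: · MOVEQ

VAL = 0xe4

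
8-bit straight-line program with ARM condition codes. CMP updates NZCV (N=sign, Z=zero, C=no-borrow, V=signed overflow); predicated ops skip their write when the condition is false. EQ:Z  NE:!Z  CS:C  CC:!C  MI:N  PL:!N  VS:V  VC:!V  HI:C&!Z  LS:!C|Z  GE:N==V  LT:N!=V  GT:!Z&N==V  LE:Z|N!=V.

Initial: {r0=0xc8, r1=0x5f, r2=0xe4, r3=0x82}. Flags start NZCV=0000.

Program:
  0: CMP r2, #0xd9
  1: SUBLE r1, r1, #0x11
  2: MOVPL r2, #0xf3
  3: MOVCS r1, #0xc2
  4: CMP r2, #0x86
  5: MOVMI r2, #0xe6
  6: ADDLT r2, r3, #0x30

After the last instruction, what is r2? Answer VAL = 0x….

VAL = 0xf3

0: ✓ CMP  NZCV=0010
1: · SUBLE
2: ✓ MOVPL  r2←0xf3
3: ✓ MOVCS  r1←0xc2
4: ✓ CMP  NZCV=0010
5: · MOVMI
6: · ADDLT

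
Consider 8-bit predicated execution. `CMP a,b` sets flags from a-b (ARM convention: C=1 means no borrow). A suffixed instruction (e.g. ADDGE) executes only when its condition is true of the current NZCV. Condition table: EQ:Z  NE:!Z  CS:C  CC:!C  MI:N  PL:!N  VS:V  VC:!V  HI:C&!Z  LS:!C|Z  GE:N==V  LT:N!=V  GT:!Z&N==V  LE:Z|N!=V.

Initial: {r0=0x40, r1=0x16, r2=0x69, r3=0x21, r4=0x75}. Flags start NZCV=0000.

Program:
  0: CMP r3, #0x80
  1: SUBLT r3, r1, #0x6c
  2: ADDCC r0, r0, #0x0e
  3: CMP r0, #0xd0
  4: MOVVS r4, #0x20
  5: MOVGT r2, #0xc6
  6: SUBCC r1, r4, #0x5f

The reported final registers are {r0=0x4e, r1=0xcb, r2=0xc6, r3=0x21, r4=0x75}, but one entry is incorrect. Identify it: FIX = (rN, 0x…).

FIX = (r1, 0x16)

0: ✓ CMP  NZCV=1001
1: · SUBLT
2: ✓ ADDCC  r0←0x4e
3: ✓ CMP  NZCV=0000
4: · MOVVS
5: ✓ MOVGT  r2←0xc6
6: ✓ SUBCC  r1←0x16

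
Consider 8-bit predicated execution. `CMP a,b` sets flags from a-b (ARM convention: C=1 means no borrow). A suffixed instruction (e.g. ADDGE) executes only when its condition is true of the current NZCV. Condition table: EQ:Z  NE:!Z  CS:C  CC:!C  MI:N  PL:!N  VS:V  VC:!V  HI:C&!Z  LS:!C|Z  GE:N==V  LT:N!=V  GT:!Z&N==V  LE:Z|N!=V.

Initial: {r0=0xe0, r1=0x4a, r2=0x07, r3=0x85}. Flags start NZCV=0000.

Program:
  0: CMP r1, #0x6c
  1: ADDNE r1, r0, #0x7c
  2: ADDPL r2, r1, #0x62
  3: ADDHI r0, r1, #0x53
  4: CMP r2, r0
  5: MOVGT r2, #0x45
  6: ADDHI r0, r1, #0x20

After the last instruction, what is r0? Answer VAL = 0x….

VAL = 0xe0

[0] flags=1000 → (cmp)
[1] flags=1000 NE?T → r1=0x5c
[2] flags=1000 PL?F → skip
[3] flags=1000 HI?F → skip
[4] flags=0000 → (cmp)
[5] flags=0000 GT?T → r2=0x45
[6] flags=0000 HI?F → skip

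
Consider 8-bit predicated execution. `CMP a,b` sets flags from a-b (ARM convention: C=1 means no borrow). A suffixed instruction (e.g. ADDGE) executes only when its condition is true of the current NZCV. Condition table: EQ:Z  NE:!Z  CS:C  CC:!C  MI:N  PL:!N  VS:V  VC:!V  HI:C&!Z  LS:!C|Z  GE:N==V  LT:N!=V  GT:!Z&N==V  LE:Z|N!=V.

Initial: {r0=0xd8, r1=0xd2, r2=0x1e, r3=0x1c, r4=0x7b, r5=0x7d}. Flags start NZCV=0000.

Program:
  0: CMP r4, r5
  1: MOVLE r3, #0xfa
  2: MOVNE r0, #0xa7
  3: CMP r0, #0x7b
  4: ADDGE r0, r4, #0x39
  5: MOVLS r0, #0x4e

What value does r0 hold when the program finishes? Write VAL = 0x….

[0] flags=1000 → (cmp)
[1] flags=1000 LE?T → r3=0xfa
[2] flags=1000 NE?T → r0=0xa7
[3] flags=0011 → (cmp)
[4] flags=0011 GE?F → skip
[5] flags=0011 LS?F → skip

VAL = 0xa7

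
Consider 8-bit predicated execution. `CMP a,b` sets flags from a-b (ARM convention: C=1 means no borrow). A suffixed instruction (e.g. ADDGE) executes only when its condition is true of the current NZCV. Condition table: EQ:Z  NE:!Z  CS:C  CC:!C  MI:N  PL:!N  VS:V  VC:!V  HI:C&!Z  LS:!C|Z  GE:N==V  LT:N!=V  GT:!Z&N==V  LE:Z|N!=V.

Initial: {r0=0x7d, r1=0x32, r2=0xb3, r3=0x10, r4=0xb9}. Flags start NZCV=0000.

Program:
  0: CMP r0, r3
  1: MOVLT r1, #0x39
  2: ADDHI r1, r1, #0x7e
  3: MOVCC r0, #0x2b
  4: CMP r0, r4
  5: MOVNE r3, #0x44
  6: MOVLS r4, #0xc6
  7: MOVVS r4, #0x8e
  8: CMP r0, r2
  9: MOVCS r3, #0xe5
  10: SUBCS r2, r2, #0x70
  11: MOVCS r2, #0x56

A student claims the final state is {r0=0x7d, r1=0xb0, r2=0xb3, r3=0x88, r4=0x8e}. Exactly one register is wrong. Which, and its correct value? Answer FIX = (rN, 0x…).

FIX = (r3, 0x44)

[0] flags=0010 → (cmp)
[1] flags=0010 LT?F → skip
[2] flags=0010 HI?T → r1=0xb0
[3] flags=0010 CC?F → skip
[4] flags=1001 → (cmp)
[5] flags=1001 NE?T → r3=0x44
[6] flags=1001 LS?T → r4=0xc6
[7] flags=1001 VS?T → r4=0x8e
[8] flags=1001 → (cmp)
[9] flags=1001 CS?F → skip
[10] flags=1001 CS?F → skip
[11] flags=1001 CS?F → skip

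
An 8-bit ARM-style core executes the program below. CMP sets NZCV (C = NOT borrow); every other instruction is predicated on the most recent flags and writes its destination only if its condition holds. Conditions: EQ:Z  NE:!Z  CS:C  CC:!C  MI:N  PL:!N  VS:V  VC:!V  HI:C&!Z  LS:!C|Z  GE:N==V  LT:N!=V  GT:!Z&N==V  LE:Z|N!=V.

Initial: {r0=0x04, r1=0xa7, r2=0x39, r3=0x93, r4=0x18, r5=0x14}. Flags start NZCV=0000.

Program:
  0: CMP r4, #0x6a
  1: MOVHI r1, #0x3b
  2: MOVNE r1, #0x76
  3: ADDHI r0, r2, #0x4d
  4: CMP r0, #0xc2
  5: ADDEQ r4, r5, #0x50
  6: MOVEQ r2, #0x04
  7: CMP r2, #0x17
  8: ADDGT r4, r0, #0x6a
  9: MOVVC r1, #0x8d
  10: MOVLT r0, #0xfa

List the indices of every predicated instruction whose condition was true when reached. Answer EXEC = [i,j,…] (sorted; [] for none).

0: ✓ CMP  NZCV=1000
1: · MOVHI
2: ✓ MOVNE  r1←0x76
3: · ADDHI
4: ✓ CMP  NZCV=0000
5: · ADDEQ
6: · MOVEQ
7: ✓ CMP  NZCV=0010
8: ✓ ADDGT  r4←0x6e
9: ✓ MOVVC  r1←0x8d
10: · MOVLT

EXEC = [2,8,9]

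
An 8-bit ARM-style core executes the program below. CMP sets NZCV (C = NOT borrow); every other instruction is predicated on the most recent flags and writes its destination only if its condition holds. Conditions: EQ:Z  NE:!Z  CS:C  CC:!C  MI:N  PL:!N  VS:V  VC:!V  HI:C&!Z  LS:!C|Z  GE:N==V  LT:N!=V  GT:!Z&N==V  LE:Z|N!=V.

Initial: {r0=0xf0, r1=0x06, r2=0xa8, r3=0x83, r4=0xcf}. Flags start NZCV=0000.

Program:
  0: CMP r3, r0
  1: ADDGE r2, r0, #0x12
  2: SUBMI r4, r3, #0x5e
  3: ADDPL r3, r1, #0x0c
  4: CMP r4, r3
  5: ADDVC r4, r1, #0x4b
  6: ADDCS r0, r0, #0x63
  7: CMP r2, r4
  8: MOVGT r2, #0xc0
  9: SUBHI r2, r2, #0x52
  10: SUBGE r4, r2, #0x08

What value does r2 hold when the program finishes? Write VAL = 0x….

[0] flags=1000 → (cmp)
[1] flags=1000 GE?F → skip
[2] flags=1000 MI?T → r4=0x25
[3] flags=1000 PL?F → skip
[4] flags=1001 → (cmp)
[5] flags=1001 VC?F → skip
[6] flags=1001 CS?F → skip
[7] flags=1010 → (cmp)
[8] flags=1010 GT?F → skip
[9] flags=1010 HI?T → r2=0x56
[10] flags=1010 GE?F → skip

VAL = 0x56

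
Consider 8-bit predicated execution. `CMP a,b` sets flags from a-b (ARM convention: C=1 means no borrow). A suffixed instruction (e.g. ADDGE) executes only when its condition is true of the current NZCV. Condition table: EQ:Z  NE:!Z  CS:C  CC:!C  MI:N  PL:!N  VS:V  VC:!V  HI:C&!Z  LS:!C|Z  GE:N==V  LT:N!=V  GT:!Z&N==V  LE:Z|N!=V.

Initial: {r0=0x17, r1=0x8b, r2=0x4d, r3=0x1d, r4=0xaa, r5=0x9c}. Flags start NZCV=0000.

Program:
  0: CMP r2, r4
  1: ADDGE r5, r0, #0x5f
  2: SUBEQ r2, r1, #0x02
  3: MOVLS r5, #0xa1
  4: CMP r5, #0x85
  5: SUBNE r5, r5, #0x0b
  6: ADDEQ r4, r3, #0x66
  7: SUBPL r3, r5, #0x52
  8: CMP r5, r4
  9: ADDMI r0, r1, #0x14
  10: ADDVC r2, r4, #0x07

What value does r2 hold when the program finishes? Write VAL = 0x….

0: ✓ CMP  NZCV=1001
1: ✓ ADDGE  r5←0x76
2: · SUBEQ
3: ✓ MOVLS  r5←0xa1
4: ✓ CMP  NZCV=0010
5: ✓ SUBNE  r5←0x96
6: · ADDEQ
7: ✓ SUBPL  r3←0x44
8: ✓ CMP  NZCV=1000
9: ✓ ADDMI  r0←0x9f
10: ✓ ADDVC  r2←0xb1

VAL = 0xb1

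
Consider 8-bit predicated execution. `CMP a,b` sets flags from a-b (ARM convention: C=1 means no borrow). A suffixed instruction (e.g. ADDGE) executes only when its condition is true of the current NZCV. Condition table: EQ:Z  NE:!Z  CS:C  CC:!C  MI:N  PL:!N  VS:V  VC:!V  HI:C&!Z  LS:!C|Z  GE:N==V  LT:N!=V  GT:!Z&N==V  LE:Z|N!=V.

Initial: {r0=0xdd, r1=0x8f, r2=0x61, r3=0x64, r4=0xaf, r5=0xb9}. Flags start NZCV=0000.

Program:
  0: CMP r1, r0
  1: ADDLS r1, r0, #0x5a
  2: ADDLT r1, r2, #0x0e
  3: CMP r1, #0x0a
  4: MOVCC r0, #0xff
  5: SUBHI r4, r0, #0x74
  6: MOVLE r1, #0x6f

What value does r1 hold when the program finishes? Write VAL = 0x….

[0] flags=1000 → (cmp)
[1] flags=1000 LS?T → r1=0x37
[2] flags=1000 LT?T → r1=0x6f
[3] flags=0010 → (cmp)
[4] flags=0010 CC?F → skip
[5] flags=0010 HI?T → r4=0x69
[6] flags=0010 LE?F → skip

VAL = 0x6f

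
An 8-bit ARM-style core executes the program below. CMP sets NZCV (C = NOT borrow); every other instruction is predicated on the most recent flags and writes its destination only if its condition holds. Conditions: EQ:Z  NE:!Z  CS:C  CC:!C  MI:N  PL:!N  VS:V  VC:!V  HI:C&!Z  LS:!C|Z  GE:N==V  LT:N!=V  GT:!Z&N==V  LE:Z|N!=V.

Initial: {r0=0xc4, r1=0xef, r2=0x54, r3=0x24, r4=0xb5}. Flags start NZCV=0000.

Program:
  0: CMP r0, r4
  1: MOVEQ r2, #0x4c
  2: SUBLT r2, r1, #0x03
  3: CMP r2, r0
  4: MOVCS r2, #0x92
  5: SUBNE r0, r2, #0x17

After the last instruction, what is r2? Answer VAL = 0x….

[0] flags=0010 → (cmp)
[1] flags=0010 EQ?F → skip
[2] flags=0010 LT?F → skip
[3] flags=1001 → (cmp)
[4] flags=1001 CS?F → skip
[5] flags=1001 NE?T → r0=0x3d

VAL = 0x54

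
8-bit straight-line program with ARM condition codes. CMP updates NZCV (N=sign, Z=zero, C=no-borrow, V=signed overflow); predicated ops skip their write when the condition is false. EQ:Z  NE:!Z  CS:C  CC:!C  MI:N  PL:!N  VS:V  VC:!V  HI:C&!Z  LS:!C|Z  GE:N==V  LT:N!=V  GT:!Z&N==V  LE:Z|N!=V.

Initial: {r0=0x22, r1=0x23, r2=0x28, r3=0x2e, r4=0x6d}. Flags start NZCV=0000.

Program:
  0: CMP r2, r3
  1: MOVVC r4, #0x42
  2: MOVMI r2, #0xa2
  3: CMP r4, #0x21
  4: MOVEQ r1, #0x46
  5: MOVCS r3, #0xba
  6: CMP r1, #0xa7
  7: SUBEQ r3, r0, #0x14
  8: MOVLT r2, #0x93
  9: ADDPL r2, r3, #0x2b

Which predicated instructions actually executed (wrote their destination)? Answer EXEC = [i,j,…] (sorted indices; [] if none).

EXEC = [1,2,5,9]

0: ✓ CMP  NZCV=1000
1: ✓ MOVVC  r4←0x42
2: ✓ MOVMI  r2←0xa2
3: ✓ CMP  NZCV=0010
4: · MOVEQ
5: ✓ MOVCS  r3←0xba
6: ✓ CMP  NZCV=0000
7: · SUBEQ
8: · MOVLT
9: ✓ ADDPL  r2←0xe5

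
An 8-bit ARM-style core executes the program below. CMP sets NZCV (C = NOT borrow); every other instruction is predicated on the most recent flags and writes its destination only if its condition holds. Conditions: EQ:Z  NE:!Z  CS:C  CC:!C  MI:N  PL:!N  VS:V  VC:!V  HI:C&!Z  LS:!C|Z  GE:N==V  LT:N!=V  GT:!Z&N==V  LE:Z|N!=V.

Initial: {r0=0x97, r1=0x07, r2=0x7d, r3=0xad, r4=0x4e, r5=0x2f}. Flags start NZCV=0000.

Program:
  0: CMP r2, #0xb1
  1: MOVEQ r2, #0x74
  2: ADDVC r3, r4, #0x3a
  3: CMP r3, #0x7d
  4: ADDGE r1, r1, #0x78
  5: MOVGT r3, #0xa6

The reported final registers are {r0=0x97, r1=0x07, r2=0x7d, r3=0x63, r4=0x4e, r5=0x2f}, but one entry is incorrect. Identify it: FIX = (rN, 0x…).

FIX = (r3, 0xad)

[0] flags=1001 → (cmp)
[1] flags=1001 EQ?F → skip
[2] flags=1001 VC?F → skip
[3] flags=0011 → (cmp)
[4] flags=0011 GE?F → skip
[5] flags=0011 GT?F → skip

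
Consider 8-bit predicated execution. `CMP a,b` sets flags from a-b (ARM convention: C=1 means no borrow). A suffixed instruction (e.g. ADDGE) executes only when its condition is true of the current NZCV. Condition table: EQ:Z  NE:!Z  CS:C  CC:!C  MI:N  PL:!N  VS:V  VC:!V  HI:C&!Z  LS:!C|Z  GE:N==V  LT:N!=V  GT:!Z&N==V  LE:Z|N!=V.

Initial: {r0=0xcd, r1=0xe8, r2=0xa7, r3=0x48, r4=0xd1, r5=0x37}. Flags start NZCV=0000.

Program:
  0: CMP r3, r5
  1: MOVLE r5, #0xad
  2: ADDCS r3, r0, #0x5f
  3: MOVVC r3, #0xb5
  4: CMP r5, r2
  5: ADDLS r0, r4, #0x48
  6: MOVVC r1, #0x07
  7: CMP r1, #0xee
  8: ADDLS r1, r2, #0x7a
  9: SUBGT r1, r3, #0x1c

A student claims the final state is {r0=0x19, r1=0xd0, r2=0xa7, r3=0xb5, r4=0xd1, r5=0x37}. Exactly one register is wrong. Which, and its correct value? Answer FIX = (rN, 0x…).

FIX = (r1, 0x21)

[0] flags=0010 → (cmp)
[1] flags=0010 LE?F → skip
[2] flags=0010 CS?T → r3=0x2c
[3] flags=0010 VC?T → r3=0xb5
[4] flags=1001 → (cmp)
[5] flags=1001 LS?T → r0=0x19
[6] flags=1001 VC?F → skip
[7] flags=1000 → (cmp)
[8] flags=1000 LS?T → r1=0x21
[9] flags=1000 GT?F → skip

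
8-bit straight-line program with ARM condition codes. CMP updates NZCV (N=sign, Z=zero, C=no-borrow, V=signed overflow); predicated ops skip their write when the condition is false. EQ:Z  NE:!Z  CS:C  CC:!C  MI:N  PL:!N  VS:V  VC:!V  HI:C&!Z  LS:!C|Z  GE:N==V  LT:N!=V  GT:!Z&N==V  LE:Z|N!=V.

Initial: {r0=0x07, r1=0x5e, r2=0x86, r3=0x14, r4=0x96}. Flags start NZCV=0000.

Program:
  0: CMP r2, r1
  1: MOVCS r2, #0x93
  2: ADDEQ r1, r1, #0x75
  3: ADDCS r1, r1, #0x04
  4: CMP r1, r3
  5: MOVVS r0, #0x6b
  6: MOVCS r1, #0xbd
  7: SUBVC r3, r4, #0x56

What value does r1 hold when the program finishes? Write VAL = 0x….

[0] flags=0011 → (cmp)
[1] flags=0011 CS?T → r2=0x93
[2] flags=0011 EQ?F → skip
[3] flags=0011 CS?T → r1=0x62
[4] flags=0010 → (cmp)
[5] flags=0010 VS?F → skip
[6] flags=0010 CS?T → r1=0xbd
[7] flags=0010 VC?T → r3=0x40

VAL = 0xbd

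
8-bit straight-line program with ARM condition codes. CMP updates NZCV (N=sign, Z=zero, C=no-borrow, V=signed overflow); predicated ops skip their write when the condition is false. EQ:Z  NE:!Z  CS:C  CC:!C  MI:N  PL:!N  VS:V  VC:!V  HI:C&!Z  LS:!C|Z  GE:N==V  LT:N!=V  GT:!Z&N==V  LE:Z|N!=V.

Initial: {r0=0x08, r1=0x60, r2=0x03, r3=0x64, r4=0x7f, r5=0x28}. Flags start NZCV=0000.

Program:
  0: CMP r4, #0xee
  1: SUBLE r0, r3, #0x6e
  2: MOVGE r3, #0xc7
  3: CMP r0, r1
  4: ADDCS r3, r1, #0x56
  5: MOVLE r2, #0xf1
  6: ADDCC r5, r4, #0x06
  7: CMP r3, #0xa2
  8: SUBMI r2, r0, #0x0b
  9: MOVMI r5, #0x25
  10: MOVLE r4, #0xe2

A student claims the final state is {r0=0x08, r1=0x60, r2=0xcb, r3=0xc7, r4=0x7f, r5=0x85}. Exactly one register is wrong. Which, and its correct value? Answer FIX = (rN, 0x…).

[0] flags=1001 → (cmp)
[1] flags=1001 LE?F → skip
[2] flags=1001 GE?T → r3=0xc7
[3] flags=1000 → (cmp)
[4] flags=1000 CS?F → skip
[5] flags=1000 LE?T → r2=0xf1
[6] flags=1000 CC?T → r5=0x85
[7] flags=0010 → (cmp)
[8] flags=0010 MI?F → skip
[9] flags=0010 MI?F → skip
[10] flags=0010 LE?F → skip

FIX = (r2, 0xf1)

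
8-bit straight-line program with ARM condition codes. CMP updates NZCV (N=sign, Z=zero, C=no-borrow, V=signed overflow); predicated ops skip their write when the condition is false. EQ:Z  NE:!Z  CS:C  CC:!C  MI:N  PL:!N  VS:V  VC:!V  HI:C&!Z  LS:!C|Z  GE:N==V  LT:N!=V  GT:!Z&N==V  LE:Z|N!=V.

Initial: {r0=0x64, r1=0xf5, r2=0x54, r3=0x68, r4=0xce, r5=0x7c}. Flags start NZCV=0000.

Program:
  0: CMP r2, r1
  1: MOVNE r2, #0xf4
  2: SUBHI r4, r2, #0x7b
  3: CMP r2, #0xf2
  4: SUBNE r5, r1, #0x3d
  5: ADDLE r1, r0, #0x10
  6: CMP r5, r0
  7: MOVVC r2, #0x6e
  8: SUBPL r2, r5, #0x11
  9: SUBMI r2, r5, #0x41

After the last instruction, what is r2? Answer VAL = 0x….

VAL = 0xa7

0: ✓ CMP  NZCV=0000
1: ✓ MOVNE  r2←0xf4
2: · SUBHI
3: ✓ CMP  NZCV=0010
4: ✓ SUBNE  r5←0xb8
5: · ADDLE
6: ✓ CMP  NZCV=0011
7: · MOVVC
8: ✓ SUBPL  r2←0xa7
9: · SUBMI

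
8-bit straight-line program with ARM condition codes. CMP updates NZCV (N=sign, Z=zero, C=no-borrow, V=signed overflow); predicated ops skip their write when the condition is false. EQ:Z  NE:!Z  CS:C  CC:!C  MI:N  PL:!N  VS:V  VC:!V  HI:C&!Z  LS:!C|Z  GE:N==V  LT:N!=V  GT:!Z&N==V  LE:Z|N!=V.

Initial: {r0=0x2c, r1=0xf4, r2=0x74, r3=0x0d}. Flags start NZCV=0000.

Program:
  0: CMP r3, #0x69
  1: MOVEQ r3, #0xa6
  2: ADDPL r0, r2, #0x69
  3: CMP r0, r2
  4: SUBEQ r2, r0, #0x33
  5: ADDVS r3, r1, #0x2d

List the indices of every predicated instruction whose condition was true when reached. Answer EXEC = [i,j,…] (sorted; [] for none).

EXEC = []

[0] flags=1000 → (cmp)
[1] flags=1000 EQ?F → skip
[2] flags=1000 PL?F → skip
[3] flags=1000 → (cmp)
[4] flags=1000 EQ?F → skip
[5] flags=1000 VS?F → skip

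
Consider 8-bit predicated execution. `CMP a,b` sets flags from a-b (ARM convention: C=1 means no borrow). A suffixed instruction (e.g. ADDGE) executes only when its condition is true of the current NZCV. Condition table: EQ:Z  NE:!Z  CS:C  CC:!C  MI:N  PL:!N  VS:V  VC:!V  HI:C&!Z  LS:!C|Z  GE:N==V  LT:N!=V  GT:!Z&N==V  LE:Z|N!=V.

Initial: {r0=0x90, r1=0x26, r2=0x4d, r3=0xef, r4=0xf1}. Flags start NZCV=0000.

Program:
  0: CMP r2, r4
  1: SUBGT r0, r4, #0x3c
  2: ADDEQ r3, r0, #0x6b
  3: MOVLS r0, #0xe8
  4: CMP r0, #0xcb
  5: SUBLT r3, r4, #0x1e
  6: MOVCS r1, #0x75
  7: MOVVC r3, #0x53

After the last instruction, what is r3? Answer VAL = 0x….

[0] flags=0000 → (cmp)
[1] flags=0000 GT?T → r0=0xb5
[2] flags=0000 EQ?F → skip
[3] flags=0000 LS?T → r0=0xe8
[4] flags=0010 → (cmp)
[5] flags=0010 LT?F → skip
[6] flags=0010 CS?T → r1=0x75
[7] flags=0010 VC?T → r3=0x53

VAL = 0x53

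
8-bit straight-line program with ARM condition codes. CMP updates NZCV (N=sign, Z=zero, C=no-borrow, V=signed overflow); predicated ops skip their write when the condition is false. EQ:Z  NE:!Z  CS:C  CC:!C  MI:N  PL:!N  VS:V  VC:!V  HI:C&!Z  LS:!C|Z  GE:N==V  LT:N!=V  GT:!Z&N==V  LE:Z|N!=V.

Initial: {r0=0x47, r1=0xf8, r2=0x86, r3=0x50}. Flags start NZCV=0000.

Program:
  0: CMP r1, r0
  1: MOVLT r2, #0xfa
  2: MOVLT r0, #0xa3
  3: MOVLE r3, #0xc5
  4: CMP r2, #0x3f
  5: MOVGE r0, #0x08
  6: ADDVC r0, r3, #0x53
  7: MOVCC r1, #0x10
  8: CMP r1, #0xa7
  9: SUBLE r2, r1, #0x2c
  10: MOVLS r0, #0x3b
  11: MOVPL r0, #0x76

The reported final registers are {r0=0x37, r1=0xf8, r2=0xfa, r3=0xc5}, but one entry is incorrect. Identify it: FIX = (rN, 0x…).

0: ✓ CMP  NZCV=1010
1: ✓ MOVLT  r2←0xfa
2: ✓ MOVLT  r0←0xa3
3: ✓ MOVLE  r3←0xc5
4: ✓ CMP  NZCV=1010
5: · MOVGE
6: ✓ ADDVC  r0←0x18
7: · MOVCC
8: ✓ CMP  NZCV=0010
9: · SUBLE
10: · MOVLS
11: ✓ MOVPL  r0←0x76

FIX = (r0, 0x76)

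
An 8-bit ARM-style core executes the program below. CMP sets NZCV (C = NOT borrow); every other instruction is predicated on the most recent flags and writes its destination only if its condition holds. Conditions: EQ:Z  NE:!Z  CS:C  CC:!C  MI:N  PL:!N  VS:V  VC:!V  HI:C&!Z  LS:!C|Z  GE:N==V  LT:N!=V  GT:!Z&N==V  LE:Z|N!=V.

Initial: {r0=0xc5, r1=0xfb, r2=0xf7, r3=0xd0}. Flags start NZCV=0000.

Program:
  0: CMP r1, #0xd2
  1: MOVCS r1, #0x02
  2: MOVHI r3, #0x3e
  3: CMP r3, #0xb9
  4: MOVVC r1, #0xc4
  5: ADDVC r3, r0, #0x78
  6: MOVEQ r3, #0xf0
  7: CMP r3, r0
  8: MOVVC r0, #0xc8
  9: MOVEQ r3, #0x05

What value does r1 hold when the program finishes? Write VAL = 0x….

VAL = 0x02

[0] flags=0010 → (cmp)
[1] flags=0010 CS?T → r1=0x02
[2] flags=0010 HI?T → r3=0x3e
[3] flags=1001 → (cmp)
[4] flags=1001 VC?F → skip
[5] flags=1001 VC?F → skip
[6] flags=1001 EQ?F → skip
[7] flags=0000 → (cmp)
[8] flags=0000 VC?T → r0=0xc8
[9] flags=0000 EQ?F → skip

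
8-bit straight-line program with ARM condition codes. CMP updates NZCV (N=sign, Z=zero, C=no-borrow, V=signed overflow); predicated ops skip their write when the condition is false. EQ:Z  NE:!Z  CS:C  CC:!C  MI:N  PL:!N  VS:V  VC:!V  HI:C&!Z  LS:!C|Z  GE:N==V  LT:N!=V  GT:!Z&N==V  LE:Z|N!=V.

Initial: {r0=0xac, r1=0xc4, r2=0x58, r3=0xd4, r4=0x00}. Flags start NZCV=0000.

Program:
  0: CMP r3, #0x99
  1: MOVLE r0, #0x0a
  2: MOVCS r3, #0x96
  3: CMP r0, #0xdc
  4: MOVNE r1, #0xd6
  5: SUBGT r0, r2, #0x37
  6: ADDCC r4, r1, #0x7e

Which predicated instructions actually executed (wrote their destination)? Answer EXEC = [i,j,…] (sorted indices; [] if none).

EXEC = [2,4,6]

0: ✓ CMP  NZCV=0010
1: · MOVLE
2: ✓ MOVCS  r3←0x96
3: ✓ CMP  NZCV=1000
4: ✓ MOVNE  r1←0xd6
5: · SUBGT
6: ✓ ADDCC  r4←0x54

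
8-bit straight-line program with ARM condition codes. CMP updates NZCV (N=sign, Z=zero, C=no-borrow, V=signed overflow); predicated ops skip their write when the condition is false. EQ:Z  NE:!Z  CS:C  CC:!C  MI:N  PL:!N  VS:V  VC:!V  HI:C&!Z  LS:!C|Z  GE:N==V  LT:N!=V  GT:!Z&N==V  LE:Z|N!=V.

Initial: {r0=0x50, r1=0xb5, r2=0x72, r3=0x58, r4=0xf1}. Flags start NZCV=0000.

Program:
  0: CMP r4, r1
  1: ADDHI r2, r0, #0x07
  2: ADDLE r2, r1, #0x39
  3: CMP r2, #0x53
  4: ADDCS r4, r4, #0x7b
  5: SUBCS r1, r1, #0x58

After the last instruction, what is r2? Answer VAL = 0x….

VAL = 0x57

0: ✓ CMP  NZCV=0010
1: ✓ ADDHI  r2←0x57
2: · ADDLE
3: ✓ CMP  NZCV=0010
4: ✓ ADDCS  r4←0x6c
5: ✓ SUBCS  r1←0x5d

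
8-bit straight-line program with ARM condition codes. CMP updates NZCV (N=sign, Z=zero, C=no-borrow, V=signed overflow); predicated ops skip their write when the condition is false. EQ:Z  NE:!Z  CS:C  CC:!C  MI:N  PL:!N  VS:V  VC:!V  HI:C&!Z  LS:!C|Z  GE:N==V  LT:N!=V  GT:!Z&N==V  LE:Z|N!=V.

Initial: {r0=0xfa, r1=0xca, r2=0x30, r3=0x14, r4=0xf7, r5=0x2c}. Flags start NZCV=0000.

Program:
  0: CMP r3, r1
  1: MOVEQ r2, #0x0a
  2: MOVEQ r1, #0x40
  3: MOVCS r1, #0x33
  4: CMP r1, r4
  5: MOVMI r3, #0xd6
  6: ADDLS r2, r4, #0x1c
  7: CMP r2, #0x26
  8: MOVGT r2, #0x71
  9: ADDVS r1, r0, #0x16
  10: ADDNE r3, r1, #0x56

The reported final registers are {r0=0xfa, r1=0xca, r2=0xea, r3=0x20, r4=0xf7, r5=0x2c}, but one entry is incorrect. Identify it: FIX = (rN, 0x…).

0: ✓ CMP  NZCV=0000
1: · MOVEQ
2: · MOVEQ
3: · MOVCS
4: ✓ CMP  NZCV=1000
5: ✓ MOVMI  r3←0xd6
6: ✓ ADDLS  r2←0x13
7: ✓ CMP  NZCV=1000
8: · MOVGT
9: · ADDVS
10: ✓ ADDNE  r3←0x20

FIX = (r2, 0x13)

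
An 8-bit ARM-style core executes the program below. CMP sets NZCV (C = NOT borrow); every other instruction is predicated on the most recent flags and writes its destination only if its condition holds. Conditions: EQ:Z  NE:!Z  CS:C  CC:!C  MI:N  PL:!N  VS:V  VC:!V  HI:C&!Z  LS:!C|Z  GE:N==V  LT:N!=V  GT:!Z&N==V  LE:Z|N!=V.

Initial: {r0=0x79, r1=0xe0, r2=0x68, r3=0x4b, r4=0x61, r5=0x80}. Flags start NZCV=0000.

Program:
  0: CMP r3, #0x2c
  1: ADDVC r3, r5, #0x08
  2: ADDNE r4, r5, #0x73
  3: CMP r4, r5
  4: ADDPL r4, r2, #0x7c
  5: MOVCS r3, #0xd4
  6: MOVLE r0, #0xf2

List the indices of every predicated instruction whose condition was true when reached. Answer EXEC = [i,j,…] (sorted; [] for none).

[0] flags=0010 → (cmp)
[1] flags=0010 VC?T → r3=0x88
[2] flags=0010 NE?T → r4=0xf3
[3] flags=0010 → (cmp)
[4] flags=0010 PL?T → r4=0xe4
[5] flags=0010 CS?T → r3=0xd4
[6] flags=0010 LE?F → skip

EXEC = [1,2,4,5]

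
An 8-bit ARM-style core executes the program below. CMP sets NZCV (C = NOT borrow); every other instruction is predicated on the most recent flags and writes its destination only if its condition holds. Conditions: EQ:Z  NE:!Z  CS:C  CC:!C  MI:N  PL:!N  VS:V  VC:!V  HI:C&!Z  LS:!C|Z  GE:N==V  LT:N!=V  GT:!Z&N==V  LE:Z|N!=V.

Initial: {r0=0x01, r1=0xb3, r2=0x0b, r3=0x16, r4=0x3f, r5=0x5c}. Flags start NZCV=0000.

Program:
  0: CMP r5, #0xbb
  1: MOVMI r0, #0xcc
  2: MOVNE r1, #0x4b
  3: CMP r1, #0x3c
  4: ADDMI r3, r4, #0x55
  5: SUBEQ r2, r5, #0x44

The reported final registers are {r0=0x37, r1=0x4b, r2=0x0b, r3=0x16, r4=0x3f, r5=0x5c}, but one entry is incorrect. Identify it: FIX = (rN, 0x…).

FIX = (r0, 0xcc)

[0] flags=1001 → (cmp)
[1] flags=1001 MI?T → r0=0xcc
[2] flags=1001 NE?T → r1=0x4b
[3] flags=0010 → (cmp)
[4] flags=0010 MI?F → skip
[5] flags=0010 EQ?F → skip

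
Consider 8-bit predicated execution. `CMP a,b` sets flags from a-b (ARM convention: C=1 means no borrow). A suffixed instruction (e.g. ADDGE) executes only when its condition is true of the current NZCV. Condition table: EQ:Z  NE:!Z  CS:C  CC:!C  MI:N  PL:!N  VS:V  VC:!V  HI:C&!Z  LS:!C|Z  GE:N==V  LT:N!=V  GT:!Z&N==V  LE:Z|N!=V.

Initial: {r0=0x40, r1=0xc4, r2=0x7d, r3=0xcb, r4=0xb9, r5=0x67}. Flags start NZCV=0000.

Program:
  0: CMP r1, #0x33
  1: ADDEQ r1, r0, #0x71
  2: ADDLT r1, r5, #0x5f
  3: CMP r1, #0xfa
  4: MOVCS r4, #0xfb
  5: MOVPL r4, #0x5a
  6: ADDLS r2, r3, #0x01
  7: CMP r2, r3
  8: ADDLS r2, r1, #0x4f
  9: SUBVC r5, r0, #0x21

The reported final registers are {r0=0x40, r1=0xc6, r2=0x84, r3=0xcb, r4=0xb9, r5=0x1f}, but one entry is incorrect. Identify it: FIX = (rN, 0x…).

[0] flags=1010 → (cmp)
[1] flags=1010 EQ?F → skip
[2] flags=1010 LT?T → r1=0xc6
[3] flags=1000 → (cmp)
[4] flags=1000 CS?F → skip
[5] flags=1000 PL?F → skip
[6] flags=1000 LS?T → r2=0xcc
[7] flags=0010 → (cmp)
[8] flags=0010 LS?F → skip
[9] flags=0010 VC?T → r5=0x1f

FIX = (r2, 0xcc)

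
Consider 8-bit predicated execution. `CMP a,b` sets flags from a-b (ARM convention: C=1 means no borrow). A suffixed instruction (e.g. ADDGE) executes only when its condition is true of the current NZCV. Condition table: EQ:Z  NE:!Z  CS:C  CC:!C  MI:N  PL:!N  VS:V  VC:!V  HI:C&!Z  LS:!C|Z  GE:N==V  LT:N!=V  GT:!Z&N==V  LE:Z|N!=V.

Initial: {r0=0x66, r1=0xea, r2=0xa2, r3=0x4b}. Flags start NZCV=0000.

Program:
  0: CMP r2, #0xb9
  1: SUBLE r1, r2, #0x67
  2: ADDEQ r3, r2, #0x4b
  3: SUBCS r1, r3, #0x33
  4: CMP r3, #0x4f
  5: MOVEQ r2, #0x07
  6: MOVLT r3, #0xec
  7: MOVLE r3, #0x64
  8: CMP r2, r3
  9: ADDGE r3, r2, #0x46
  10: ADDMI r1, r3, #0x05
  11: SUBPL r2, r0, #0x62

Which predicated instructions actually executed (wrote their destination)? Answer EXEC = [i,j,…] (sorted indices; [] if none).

[0] flags=1000 → (cmp)
[1] flags=1000 LE?T → r1=0x3b
[2] flags=1000 EQ?F → skip
[3] flags=1000 CS?F → skip
[4] flags=1000 → (cmp)
[5] flags=1000 EQ?F → skip
[6] flags=1000 LT?T → r3=0xec
[7] flags=1000 LE?T → r3=0x64
[8] flags=0011 → (cmp)
[9] flags=0011 GE?F → skip
[10] flags=0011 MI?F → skip
[11] flags=0011 PL?T → r2=0x04

EXEC = [1,6,7,11]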